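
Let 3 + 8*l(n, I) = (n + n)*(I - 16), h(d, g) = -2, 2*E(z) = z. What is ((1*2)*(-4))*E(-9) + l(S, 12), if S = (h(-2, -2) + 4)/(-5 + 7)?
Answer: 277/8 ≈ 34.625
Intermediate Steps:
E(z) = z/2
S = 1 (S = (-2 + 4)/(-5 + 7) = 2/2 = 2*(½) = 1)
l(n, I) = -3/8 + n*(-16 + I)/4 (l(n, I) = -3/8 + ((n + n)*(I - 16))/8 = -3/8 + ((2*n)*(-16 + I))/8 = -3/8 + (2*n*(-16 + I))/8 = -3/8 + n*(-16 + I)/4)
((1*2)*(-4))*E(-9) + l(S, 12) = ((1*2)*(-4))*((½)*(-9)) + (-3/8 - 4*1 + (¼)*12*1) = (2*(-4))*(-9/2) + (-3/8 - 4 + 3) = -8*(-9/2) - 11/8 = 36 - 11/8 = 277/8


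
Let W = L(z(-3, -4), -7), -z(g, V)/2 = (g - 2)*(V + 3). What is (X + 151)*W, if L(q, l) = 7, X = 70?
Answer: 1547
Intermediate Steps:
z(g, V) = -2*(-2 + g)*(3 + V) (z(g, V) = -2*(g - 2)*(V + 3) = -2*(-2 + g)*(3 + V))
W = 7
(X + 151)*W = (70 + 151)*7 = 221*7 = 1547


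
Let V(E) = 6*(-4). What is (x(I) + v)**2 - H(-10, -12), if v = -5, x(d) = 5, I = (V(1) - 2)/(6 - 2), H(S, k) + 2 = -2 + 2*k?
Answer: 28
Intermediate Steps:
V(E) = -24
H(S, k) = -4 + 2*k (H(S, k) = -2 + (-2 + 2*k) = -4 + 2*k)
I = -13/2 (I = (-24 - 2)/(6 - 2) = -26/4 = -26*1/4 = -13/2 ≈ -6.5000)
(x(I) + v)**2 - H(-10, -12) = (5 - 5)**2 - (-4 + 2*(-12)) = 0**2 - (-4 - 24) = 0 - 1*(-28) = 0 + 28 = 28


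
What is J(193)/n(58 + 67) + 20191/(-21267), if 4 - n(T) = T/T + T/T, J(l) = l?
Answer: 4064149/42534 ≈ 95.551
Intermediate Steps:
n(T) = 2 (n(T) = 4 - (T/T + T/T) = 4 - (1 + 1) = 4 - 1*2 = 4 - 2 = 2)
J(193)/n(58 + 67) + 20191/(-21267) = 193/2 + 20191/(-21267) = 193*(½) + 20191*(-1/21267) = 193/2 - 20191/21267 = 4064149/42534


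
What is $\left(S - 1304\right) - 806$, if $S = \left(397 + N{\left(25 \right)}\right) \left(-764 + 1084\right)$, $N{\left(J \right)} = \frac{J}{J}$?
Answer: $125250$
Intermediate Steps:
$N{\left(J \right)} = 1$
$S = 127360$ ($S = \left(397 + 1\right) \left(-764 + 1084\right) = 398 \cdot 320 = 127360$)
$\left(S - 1304\right) - 806 = \left(127360 - 1304\right) - 806 = 126056 - 806 = 125250$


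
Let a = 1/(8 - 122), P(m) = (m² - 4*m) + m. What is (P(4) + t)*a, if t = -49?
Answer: 15/38 ≈ 0.39474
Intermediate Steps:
P(m) = m² - 3*m
a = -1/114 (a = 1/(-114) = -1/114 ≈ -0.0087719)
(P(4) + t)*a = (4*(-3 + 4) - 49)*(-1/114) = (4*1 - 49)*(-1/114) = (4 - 49)*(-1/114) = -45*(-1/114) = 15/38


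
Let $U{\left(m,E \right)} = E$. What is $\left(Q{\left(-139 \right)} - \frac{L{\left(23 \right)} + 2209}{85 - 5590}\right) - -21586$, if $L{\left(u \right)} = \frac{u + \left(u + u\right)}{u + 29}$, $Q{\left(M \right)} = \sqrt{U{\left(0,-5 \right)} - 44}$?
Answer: $\frac{6179323297}{286260} + 7 i \approx 21586.0 + 7.0 i$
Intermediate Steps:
$Q{\left(M \right)} = 7 i$ ($Q{\left(M \right)} = \sqrt{-5 - 44} = \sqrt{-49} = 7 i$)
$L{\left(u \right)} = \frac{3 u}{29 + u}$ ($L{\left(u \right)} = \frac{u + 2 u}{29 + u} = \frac{3 u}{29 + u}$)
$\left(Q{\left(-139 \right)} - \frac{L{\left(23 \right)} + 2209}{85 - 5590}\right) - -21586 = \left(7 i - \frac{3 \cdot 23 \frac{1}{29 + 23} + 2209}{85 - 5590}\right) - -21586 = \left(7 i - \frac{3 \cdot 23 \cdot \frac{1}{52} + 2209}{-5505}\right) + 21586 = \left(7 i - \left(3 \cdot 23 \cdot \frac{1}{52} + 2209\right) \left(- \frac{1}{5505}\right)\right) + 21586 = \left(7 i - \left(\frac{69}{52} + 2209\right) \left(- \frac{1}{5505}\right)\right) + 21586 = \left(7 i - \frac{114937}{52} \left(- \frac{1}{5505}\right)\right) + 21586 = \left(7 i - - \frac{114937}{286260}\right) + 21586 = \left(7 i + \frac{114937}{286260}\right) + 21586 = \left(\frac{114937}{286260} + 7 i\right) + 21586 = \frac{6179323297}{286260} + 7 i$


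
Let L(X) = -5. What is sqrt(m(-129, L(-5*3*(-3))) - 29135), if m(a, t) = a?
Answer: 4*I*sqrt(1829) ≈ 171.07*I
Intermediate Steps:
sqrt(m(-129, L(-5*3*(-3))) - 29135) = sqrt(-129 - 29135) = sqrt(-29264) = 4*I*sqrt(1829)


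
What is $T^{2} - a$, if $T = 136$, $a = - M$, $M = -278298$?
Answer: $-259802$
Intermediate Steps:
$a = 278298$ ($a = \left(-1\right) \left(-278298\right) = 278298$)
$T^{2} - a = 136^{2} - 278298 = 18496 - 278298 = -259802$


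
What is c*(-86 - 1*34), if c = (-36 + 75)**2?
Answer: -182520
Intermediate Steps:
c = 1521 (c = 39**2 = 1521)
c*(-86 - 1*34) = 1521*(-86 - 1*34) = 1521*(-86 - 34) = 1521*(-120) = -182520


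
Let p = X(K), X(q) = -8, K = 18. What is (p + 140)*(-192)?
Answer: -25344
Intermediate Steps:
p = -8
(p + 140)*(-192) = (-8 + 140)*(-192) = 132*(-192) = -25344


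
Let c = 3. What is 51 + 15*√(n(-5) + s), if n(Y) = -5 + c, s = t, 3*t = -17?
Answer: 51 + 5*I*√69 ≈ 51.0 + 41.533*I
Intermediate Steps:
t = -17/3 (t = (⅓)*(-17) = -17/3 ≈ -5.6667)
s = -17/3 ≈ -5.6667
n(Y) = -2 (n(Y) = -5 + 3 = -2)
51 + 15*√(n(-5) + s) = 51 + 15*√(-2 - 17/3) = 51 + 15*√(-23/3) = 51 + 15*(I*√69/3) = 51 + 5*I*√69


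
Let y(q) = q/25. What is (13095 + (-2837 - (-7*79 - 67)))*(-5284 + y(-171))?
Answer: -1438843938/25 ≈ -5.7554e+7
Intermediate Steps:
y(q) = q/25 (y(q) = q*(1/25) = q/25)
(13095 + (-2837 - (-7*79 - 67)))*(-5284 + y(-171)) = (13095 + (-2837 - (-7*79 - 67)))*(-5284 + (1/25)*(-171)) = (13095 + (-2837 - (-553 - 67)))*(-5284 - 171/25) = (13095 + (-2837 - 1*(-620)))*(-132271/25) = (13095 + (-2837 + 620))*(-132271/25) = (13095 - 2217)*(-132271/25) = 10878*(-132271/25) = -1438843938/25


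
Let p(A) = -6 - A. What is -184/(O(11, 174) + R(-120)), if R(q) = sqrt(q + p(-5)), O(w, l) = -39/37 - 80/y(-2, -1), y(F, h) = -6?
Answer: -13918956/1674305 + 12468852*I/1674305 ≈ -8.3133 + 7.4472*I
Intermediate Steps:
O(w, l) = 1363/111 (O(w, l) = -39/37 - 80/(-6) = -39*1/37 - 80*(-1/6) = -39/37 + 40/3 = 1363/111)
R(q) = sqrt(-1 + q) (R(q) = sqrt(q + (-6 - 1*(-5))) = sqrt(q + (-6 + 5)) = sqrt(q - 1) = sqrt(-1 + q))
-184/(O(11, 174) + R(-120)) = -184/(1363/111 + sqrt(-1 - 120)) = -184/(1363/111 + sqrt(-121)) = -184/(1363/111 + 11*I) = (12321*(1363/111 - 11*I)/3348610)*(-184) = -1133532*(1363/111 - 11*I)/1674305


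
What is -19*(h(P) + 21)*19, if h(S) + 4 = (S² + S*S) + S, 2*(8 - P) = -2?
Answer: -67868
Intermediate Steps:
P = 9 (P = 8 - ½*(-2) = 8 + 1 = 9)
h(S) = -4 + S + 2*S² (h(S) = -4 + ((S² + S*S) + S) = -4 + ((S² + S²) + S) = -4 + (2*S² + S) = -4 + (S + 2*S²) = -4 + S + 2*S²)
-19*(h(P) + 21)*19 = -19*((-4 + 9 + 2*9²) + 21)*19 = -19*((-4 + 9 + 2*81) + 21)*19 = -19*((-4 + 9 + 162) + 21)*19 = -19*(167 + 21)*19 = -3572*19 = -19*3572 = -67868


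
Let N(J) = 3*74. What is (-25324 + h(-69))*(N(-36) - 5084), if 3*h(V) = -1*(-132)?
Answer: 122911360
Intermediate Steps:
N(J) = 222
h(V) = 44 (h(V) = (-1*(-132))/3 = (⅓)*132 = 44)
(-25324 + h(-69))*(N(-36) - 5084) = (-25324 + 44)*(222 - 5084) = -25280*(-4862) = 122911360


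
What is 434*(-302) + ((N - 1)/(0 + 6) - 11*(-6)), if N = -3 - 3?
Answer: -786019/6 ≈ -1.3100e+5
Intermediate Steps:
N = -6
434*(-302) + ((N - 1)/(0 + 6) - 11*(-6)) = 434*(-302) + ((-6 - 1)/(0 + 6) - 11*(-6)) = -131068 + (-7/6 + 66) = -131068 + 389/6 = -786019/6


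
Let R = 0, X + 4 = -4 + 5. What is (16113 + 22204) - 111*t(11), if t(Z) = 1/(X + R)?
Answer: 38354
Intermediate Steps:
X = -3 (X = -4 + (-4 + 5) = -4 + 1 = -3)
t(Z) = -⅓ (t(Z) = 1/(-3 + 0) = 1/(-3) = -⅓)
(16113 + 22204) - 111*t(11) = (16113 + 22204) - 111*(-⅓) = 38317 + 37 = 38354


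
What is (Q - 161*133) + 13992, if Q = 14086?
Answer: 6665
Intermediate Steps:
(Q - 161*133) + 13992 = (14086 - 161*133) + 13992 = (14086 - 21413) + 13992 = -7327 + 13992 = 6665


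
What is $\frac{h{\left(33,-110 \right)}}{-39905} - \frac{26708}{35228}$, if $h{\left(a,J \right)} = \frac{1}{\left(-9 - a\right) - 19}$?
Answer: $- \frac{16253177978}{21438043435} \approx -0.75815$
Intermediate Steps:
$h{\left(a,J \right)} = \frac{1}{-28 - a}$
$\frac{h{\left(33,-110 \right)}}{-39905} - \frac{26708}{35228} = \frac{\left(-1\right) \frac{1}{28 + 33}}{-39905} - \frac{26708}{35228} = - \frac{1}{61} \left(- \frac{1}{39905}\right) - \frac{6677}{8807} = \left(-1\right) \frac{1}{61} \left(- \frac{1}{39905}\right) - \frac{6677}{8807} = \left(- \frac{1}{61}\right) \left(- \frac{1}{39905}\right) - \frac{6677}{8807} = \frac{1}{2434205} - \frac{6677}{8807} = - \frac{16253177978}{21438043435}$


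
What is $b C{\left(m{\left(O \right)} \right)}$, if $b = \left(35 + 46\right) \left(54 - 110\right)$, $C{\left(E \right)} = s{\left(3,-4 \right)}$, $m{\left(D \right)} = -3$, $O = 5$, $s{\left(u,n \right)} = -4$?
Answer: $18144$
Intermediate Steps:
$C{\left(E \right)} = -4$
$b = -4536$ ($b = 81 \left(-56\right) = -4536$)
$b C{\left(m{\left(O \right)} \right)} = \left(-4536\right) \left(-4\right) = 18144$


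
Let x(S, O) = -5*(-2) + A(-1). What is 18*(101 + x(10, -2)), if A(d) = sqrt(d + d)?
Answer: 1998 + 18*I*sqrt(2) ≈ 1998.0 + 25.456*I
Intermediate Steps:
A(d) = sqrt(2)*sqrt(d) (A(d) = sqrt(2*d) = sqrt(2)*sqrt(d))
x(S, O) = 10 + I*sqrt(2) (x(S, O) = -5*(-2) + sqrt(2)*sqrt(-1) = 10 + sqrt(2)*I = 10 + I*sqrt(2))
18*(101 + x(10, -2)) = 18*(101 + (10 + I*sqrt(2))) = 18*(111 + I*sqrt(2)) = 1998 + 18*I*sqrt(2)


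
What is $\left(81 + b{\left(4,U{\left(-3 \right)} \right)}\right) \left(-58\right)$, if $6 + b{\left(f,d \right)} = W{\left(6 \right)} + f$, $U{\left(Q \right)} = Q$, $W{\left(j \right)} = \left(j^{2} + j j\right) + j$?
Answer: $-9106$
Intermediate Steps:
$W{\left(j \right)} = j + 2 j^{2}$ ($W{\left(j \right)} = \left(j^{2} + j^{2}\right) + j = 2 j^{2} + j = j + 2 j^{2}$)
$b{\left(f,d \right)} = 72 + f$ ($b{\left(f,d \right)} = -6 + \left(6 \left(1 + 2 \cdot 6\right) + f\right) = -6 + \left(6 \left(1 + 12\right) + f\right) = -6 + \left(6 \cdot 13 + f\right) = -6 + \left(78 + f\right) = 72 + f$)
$\left(81 + b{\left(4,U{\left(-3 \right)} \right)}\right) \left(-58\right) = \left(81 + \left(72 + 4\right)\right) \left(-58\right) = \left(81 + 76\right) \left(-58\right) = 157 \left(-58\right) = -9106$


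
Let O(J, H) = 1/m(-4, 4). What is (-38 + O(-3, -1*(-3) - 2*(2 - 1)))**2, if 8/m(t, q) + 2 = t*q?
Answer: 25921/16 ≈ 1620.1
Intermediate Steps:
m(t, q) = 8/(-2 + q*t) (m(t, q) = 8/(-2 + t*q) = 8/(-2 + q*t))
O(J, H) = -9/4 (O(J, H) = 1/(8/(-2 + 4*(-4))) = 1/(8/(-2 - 16)) = 1/(8/(-18)) = 1/(8*(-1/18)) = 1/(-4/9) = -9/4)
(-38 + O(-3, -1*(-3) - 2*(2 - 1)))**2 = (-38 - 9/4)**2 = (-161/4)**2 = 25921/16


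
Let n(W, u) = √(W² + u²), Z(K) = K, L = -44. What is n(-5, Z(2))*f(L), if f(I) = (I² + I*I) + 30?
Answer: 3902*√29 ≈ 21013.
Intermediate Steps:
f(I) = 30 + 2*I² (f(I) = (I² + I²) + 30 = 2*I² + 30 = 30 + 2*I²)
n(-5, Z(2))*f(L) = √((-5)² + 2²)*(30 + 2*(-44)²) = √(25 + 4)*(30 + 2*1936) = √29*(30 + 3872) = √29*3902 = 3902*√29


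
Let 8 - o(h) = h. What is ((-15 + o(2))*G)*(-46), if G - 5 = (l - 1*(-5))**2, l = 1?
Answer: 16974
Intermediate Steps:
o(h) = 8 - h
G = 41 (G = 5 + (1 - 1*(-5))**2 = 5 + (1 + 5)**2 = 5 + 6**2 = 5 + 36 = 41)
((-15 + o(2))*G)*(-46) = ((-15 + (8 - 1*2))*41)*(-46) = ((-15 + (8 - 2))*41)*(-46) = ((-15 + 6)*41)*(-46) = -9*41*(-46) = -369*(-46) = 16974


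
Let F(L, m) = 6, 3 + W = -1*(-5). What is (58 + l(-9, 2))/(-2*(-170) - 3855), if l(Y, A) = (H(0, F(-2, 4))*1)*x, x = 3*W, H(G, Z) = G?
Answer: -58/3515 ≈ -0.016501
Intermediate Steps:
W = 2 (W = -3 - 1*(-5) = -3 + 5 = 2)
x = 6 (x = 3*2 = 6)
l(Y, A) = 0 (l(Y, A) = (0*1)*6 = 0*6 = 0)
(58 + l(-9, 2))/(-2*(-170) - 3855) = (58 + 0)/(-2*(-170) - 3855) = 58/(340 - 3855) = 58/(-3515) = 58*(-1/3515) = -58/3515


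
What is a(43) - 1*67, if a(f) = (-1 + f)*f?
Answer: 1739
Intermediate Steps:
a(f) = f*(-1 + f)
a(43) - 1*67 = 43*(-1 + 43) - 1*67 = 43*42 - 67 = 1806 - 67 = 1739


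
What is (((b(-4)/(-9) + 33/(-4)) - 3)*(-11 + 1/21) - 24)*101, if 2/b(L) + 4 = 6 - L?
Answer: 11409869/1134 ≈ 10062.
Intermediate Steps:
b(L) = 2/(2 - L) (b(L) = 2/(-4 + (6 - L)) = 2/(2 - L))
(((b(-4)/(-9) + 33/(-4)) - 3)*(-11 + 1/21) - 24)*101 = (((-2/(-2 - 4)/(-9) + 33/(-4)) - 3)*(-11 + 1/21) - 24)*101 = (((-2/(-6)*(-1/9) + 33*(-1/4)) - 3)*(-11 + 1/21) - 24)*101 = (((-2*(-1/6)*(-1/9) - 33/4) - 3)*(-230/21) - 24)*101 = ((((1/3)*(-1/9) - 33/4) - 3)*(-230/21) - 24)*101 = (((-1/27 - 33/4) - 3)*(-230/21) - 24)*101 = ((-895/108 - 3)*(-230/21) - 24)*101 = (-1219/108*(-230/21) - 24)*101 = (140185/1134 - 24)*101 = (112969/1134)*101 = 11409869/1134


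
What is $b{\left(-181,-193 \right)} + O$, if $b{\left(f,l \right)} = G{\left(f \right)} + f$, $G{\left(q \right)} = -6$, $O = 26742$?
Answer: $26555$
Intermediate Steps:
$b{\left(f,l \right)} = -6 + f$
$b{\left(-181,-193 \right)} + O = \left(-6 - 181\right) + 26742 = -187 + 26742 = 26555$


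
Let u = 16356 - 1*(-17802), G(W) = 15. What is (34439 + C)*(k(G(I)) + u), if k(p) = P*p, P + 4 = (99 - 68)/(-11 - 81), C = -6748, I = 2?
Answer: 86854233741/92 ≈ 9.4407e+8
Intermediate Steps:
u = 34158 (u = 16356 + 17802 = 34158)
P = -399/92 (P = -4 + (99 - 68)/(-11 - 81) = -4 + 31/(-92) = -4 + 31*(-1/92) = -4 - 31/92 = -399/92 ≈ -4.3370)
k(p) = -399*p/92
(34439 + C)*(k(G(I)) + u) = (34439 - 6748)*(-399/92*15 + 34158) = 27691*(-5985/92 + 34158) = 27691*(3136551/92) = 86854233741/92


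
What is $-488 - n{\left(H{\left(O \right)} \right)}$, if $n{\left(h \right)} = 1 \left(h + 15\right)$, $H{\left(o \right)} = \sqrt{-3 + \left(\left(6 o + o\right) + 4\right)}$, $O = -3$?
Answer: $-503 - 2 i \sqrt{5} \approx -503.0 - 4.4721 i$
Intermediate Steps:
$H{\left(o \right)} = \sqrt{1 + 7 o}$ ($H{\left(o \right)} = \sqrt{-3 + \left(7 o + 4\right)} = \sqrt{-3 + \left(4 + 7 o\right)} = \sqrt{1 + 7 o}$)
$n{\left(h \right)} = 15 + h$ ($n{\left(h \right)} = 1 \left(15 + h\right) = 15 + h$)
$-488 - n{\left(H{\left(O \right)} \right)} = -488 - \left(15 + \sqrt{1 + 7 \left(-3\right)}\right) = -488 - \left(15 + \sqrt{1 - 21}\right) = -488 - \left(15 + \sqrt{-20}\right) = -488 - \left(15 + 2 i \sqrt{5}\right) = -503 - 2 i \sqrt{5}$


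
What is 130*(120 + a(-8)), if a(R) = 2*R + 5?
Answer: 14170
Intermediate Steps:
a(R) = 5 + 2*R
130*(120 + a(-8)) = 130*(120 + (5 + 2*(-8))) = 130*(120 + (5 - 16)) = 130*(120 - 11) = 130*109 = 14170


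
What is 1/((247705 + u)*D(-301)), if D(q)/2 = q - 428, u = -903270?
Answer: 1/955813770 ≈ 1.0462e-9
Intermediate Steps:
D(q) = -856 + 2*q (D(q) = 2*(q - 428) = 2*(-428 + q) = -856 + 2*q)
1/((247705 + u)*D(-301)) = 1/((247705 - 903270)*(-856 + 2*(-301))) = 1/((-655565)*(-856 - 602)) = -1/655565/(-1458) = -1/655565*(-1/1458) = 1/955813770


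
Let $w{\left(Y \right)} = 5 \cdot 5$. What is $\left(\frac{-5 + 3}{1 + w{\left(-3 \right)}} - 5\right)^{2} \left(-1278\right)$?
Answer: $- \frac{5566968}{169} \approx -32941.0$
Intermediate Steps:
$w{\left(Y \right)} = 25$
$\left(\frac{-5 + 3}{1 + w{\left(-3 \right)}} - 5\right)^{2} \left(-1278\right) = \left(\frac{-5 + 3}{1 + 25} - 5\right)^{2} \left(-1278\right) = \left(- \frac{2}{26} - 5\right)^{2} \left(-1278\right) = \left(\left(-2\right) \frac{1}{26} - 5\right)^{2} \left(-1278\right) = \left(- \frac{1}{13} - 5\right)^{2} \left(-1278\right) = \left(- \frac{66}{13}\right)^{2} \left(-1278\right) = \frac{4356}{169} \left(-1278\right) = - \frac{5566968}{169}$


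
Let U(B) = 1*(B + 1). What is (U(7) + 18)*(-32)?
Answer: -832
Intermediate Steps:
U(B) = 1 + B (U(B) = 1*(1 + B) = 1 + B)
(U(7) + 18)*(-32) = ((1 + 7) + 18)*(-32) = (8 + 18)*(-32) = 26*(-32) = -832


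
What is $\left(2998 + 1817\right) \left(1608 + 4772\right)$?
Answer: $30719700$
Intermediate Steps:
$\left(2998 + 1817\right) \left(1608 + 4772\right) = 4815 \cdot 6380 = 30719700$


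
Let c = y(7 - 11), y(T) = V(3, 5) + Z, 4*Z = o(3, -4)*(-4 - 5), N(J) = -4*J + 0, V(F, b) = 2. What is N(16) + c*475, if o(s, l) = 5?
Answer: -17831/4 ≈ -4457.8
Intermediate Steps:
N(J) = -4*J
Z = -45/4 (Z = (5*(-4 - 5))/4 = (5*(-9))/4 = (¼)*(-45) = -45/4 ≈ -11.250)
y(T) = -37/4 (y(T) = 2 - 45/4 = -37/4)
c = -37/4 ≈ -9.2500
N(16) + c*475 = -4*16 - 37/4*475 = -64 - 17575/4 = -17831/4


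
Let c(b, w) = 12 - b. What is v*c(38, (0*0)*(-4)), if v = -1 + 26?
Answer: -650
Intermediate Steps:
v = 25
v*c(38, (0*0)*(-4)) = 25*(12 - 1*38) = 25*(12 - 38) = 25*(-26) = -650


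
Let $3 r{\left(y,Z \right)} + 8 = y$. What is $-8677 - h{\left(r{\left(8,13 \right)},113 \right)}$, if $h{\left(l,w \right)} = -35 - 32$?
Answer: $-8610$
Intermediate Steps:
$r{\left(y,Z \right)} = - \frac{8}{3} + \frac{y}{3}$
$h{\left(l,w \right)} = -67$ ($h{\left(l,w \right)} = -35 - 32 = -67$)
$-8677 - h{\left(r{\left(8,13 \right)},113 \right)} = -8677 - -67 = -8677 + 67 = -8610$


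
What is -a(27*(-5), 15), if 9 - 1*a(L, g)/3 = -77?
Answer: -258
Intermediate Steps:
a(L, g) = 258 (a(L, g) = 27 - 3*(-77) = 27 + 231 = 258)
-a(27*(-5), 15) = -1*258 = -258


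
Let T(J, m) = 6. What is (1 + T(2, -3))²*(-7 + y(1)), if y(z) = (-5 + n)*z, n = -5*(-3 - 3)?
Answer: 882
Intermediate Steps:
n = 30 (n = -5*(-6) = 30)
y(z) = 25*z (y(z) = (-5 + 30)*z = 25*z)
(1 + T(2, -3))²*(-7 + y(1)) = (1 + 6)²*(-7 + 25*1) = 7²*(-7 + 25) = 49*18 = 882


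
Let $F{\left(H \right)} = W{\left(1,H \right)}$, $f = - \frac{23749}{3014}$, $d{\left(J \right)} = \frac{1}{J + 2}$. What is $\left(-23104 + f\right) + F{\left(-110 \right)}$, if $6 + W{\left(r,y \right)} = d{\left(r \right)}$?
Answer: $- \frac{19002623}{822} \approx -23118.0$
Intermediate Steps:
$d{\left(J \right)} = \frac{1}{2 + J}$
$W{\left(r,y \right)} = -6 + \frac{1}{2 + r}$
$f = - \frac{2159}{274}$ ($f = \left(-23749\right) \frac{1}{3014} = - \frac{2159}{274} \approx -7.8796$)
$F{\left(H \right)} = - \frac{17}{3}$ ($F{\left(H \right)} = \frac{-11 - 6}{2 + 1} = \frac{-11 - 6}{3} = \frac{1}{3} \left(-17\right) = - \frac{17}{3}$)
$\left(-23104 + f\right) + F{\left(-110 \right)} = \left(-23104 - \frac{2159}{274}\right) - \frac{17}{3} = - \frac{6332655}{274} - \frac{17}{3} = - \frac{19002623}{822}$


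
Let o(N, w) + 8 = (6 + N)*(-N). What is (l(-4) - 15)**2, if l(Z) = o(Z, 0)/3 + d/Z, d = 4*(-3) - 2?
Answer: 529/4 ≈ 132.25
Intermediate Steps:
o(N, w) = -8 - N*(6 + N) (o(N, w) = -8 + (6 + N)*(-N) = -8 - N*(6 + N))
d = -14 (d = -12 - 2 = -14)
l(Z) = -8/3 - 14/Z - 2*Z - Z**2/3 (l(Z) = (-8 - Z**2 - 6*Z)/3 - 14/Z = (-8 - Z**2 - 6*Z)*(1/3) - 14/Z = (-8/3 - 2*Z - Z**2/3) - 14/Z = -8/3 - 14/Z - 2*Z - Z**2/3)
(l(-4) - 15)**2 = ((1/3)*(-42 - 4*(-8 - 1*(-4)**2 - 6*(-4)))/(-4) - 15)**2 = ((1/3)*(-1/4)*(-42 - 4*(-8 - 1*16 + 24)) - 15)**2 = ((1/3)*(-1/4)*(-42 - 4*(-8 - 16 + 24)) - 15)**2 = ((1/3)*(-1/4)*(-42 - 4*0) - 15)**2 = ((1/3)*(-1/4)*(-42 + 0) - 15)**2 = ((1/3)*(-1/4)*(-42) - 15)**2 = (7/2 - 15)**2 = (-23/2)**2 = 529/4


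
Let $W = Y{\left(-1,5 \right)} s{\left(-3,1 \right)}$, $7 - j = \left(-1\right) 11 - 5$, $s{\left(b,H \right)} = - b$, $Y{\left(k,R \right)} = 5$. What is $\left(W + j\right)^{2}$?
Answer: $1444$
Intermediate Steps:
$j = 23$ ($j = 7 - \left(\left(-1\right) 11 - 5\right) = 7 - \left(-11 - 5\right) = 7 - -16 = 7 + 16 = 23$)
$W = 15$ ($W = 5 \left(\left(-1\right) \left(-3\right)\right) = 5 \cdot 3 = 15$)
$\left(W + j\right)^{2} = \left(15 + 23\right)^{2} = 38^{2} = 1444$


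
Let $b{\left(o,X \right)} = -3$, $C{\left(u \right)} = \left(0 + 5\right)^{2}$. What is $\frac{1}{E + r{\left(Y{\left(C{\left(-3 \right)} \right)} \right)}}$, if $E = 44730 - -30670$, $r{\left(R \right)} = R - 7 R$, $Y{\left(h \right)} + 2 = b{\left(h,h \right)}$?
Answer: $\frac{1}{75430} \approx 1.3257 \cdot 10^{-5}$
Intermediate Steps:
$C{\left(u \right)} = 25$ ($C{\left(u \right)} = 5^{2} = 25$)
$Y{\left(h \right)} = -5$ ($Y{\left(h \right)} = -2 - 3 = -5$)
$r{\left(R \right)} = - 6 R$
$E = 75400$ ($E = 44730 + 30670 = 75400$)
$\frac{1}{E + r{\left(Y{\left(C{\left(-3 \right)} \right)} \right)}} = \frac{1}{75400 - -30} = \frac{1}{75400 + 30} = \frac{1}{75430}$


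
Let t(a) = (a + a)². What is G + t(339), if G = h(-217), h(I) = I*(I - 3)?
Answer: 507424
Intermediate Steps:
h(I) = I*(-3 + I)
t(a) = 4*a² (t(a) = (2*a)² = 4*a²)
G = 47740 (G = -217*(-3 - 217) = -217*(-220) = 47740)
G + t(339) = 47740 + 4*339² = 47740 + 4*114921 = 47740 + 459684 = 507424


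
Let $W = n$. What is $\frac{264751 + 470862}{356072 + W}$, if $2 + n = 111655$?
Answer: $\frac{735613}{467725} \approx 1.5727$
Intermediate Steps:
$n = 111653$ ($n = -2 + 111655 = 111653$)
$W = 111653$
$\frac{264751 + 470862}{356072 + W} = \frac{264751 + 470862}{356072 + 111653} = \frac{735613}{467725}$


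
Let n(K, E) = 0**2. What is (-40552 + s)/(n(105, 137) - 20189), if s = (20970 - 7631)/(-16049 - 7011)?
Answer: 935142459/465558340 ≈ 2.0086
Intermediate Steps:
n(K, E) = 0
s = -13339/23060 (s = 13339/(-23060) = 13339*(-1/23060) = -13339/23060 ≈ -0.57845)
(-40552 + s)/(n(105, 137) - 20189) = (-40552 - 13339/23060)/(0 - 20189) = -935142459/23060/(-20189) = -935142459/23060*(-1/20189) = 935142459/465558340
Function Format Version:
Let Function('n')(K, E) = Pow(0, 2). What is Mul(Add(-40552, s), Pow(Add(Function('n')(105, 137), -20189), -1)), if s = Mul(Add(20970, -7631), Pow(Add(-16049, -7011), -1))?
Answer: Rational(935142459, 465558340) ≈ 2.0086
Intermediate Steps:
Function('n')(K, E) = 0
s = Rational(-13339, 23060) (s = Mul(13339, Pow(-23060, -1)) = Mul(13339, Rational(-1, 23060)) = Rational(-13339, 23060) ≈ -0.57845)
Mul(Add(-40552, s), Pow(Add(Function('n')(105, 137), -20189), -1)) = Mul(Add(-40552, Rational(-13339, 23060)), Pow(Add(0, -20189), -1)) = Mul(Rational(-935142459, 23060), Pow(-20189, -1)) = Mul(Rational(-935142459, 23060), Rational(-1, 20189)) = Rational(935142459, 465558340)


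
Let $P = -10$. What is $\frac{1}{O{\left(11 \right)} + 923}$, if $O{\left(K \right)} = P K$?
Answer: $\frac{1}{813} \approx 0.00123$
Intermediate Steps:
$O{\left(K \right)} = - 10 K$
$\frac{1}{O{\left(11 \right)} + 923} = \frac{1}{\left(-10\right) 11 + 923} = \frac{1}{-110 + 923} = \frac{1}{813}$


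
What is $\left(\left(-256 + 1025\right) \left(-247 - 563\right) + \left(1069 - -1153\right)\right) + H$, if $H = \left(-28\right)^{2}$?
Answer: $-619884$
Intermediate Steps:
$H = 784$
$\left(\left(-256 + 1025\right) \left(-247 - 563\right) + \left(1069 - -1153\right)\right) + H = \left(\left(-256 + 1025\right) \left(-247 - 563\right) + \left(1069 - -1153\right)\right) + 784 = \left(769 \left(-810\right) + \left(1069 + 1153\right)\right) + 784 = \left(-622890 + 2222\right) + 784 = -620668 + 784 = -619884$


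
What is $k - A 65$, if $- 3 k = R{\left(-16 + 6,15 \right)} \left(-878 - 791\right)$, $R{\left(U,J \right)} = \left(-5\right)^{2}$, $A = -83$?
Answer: $\frac{57910}{3} \approx 19303.0$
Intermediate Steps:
$R{\left(U,J \right)} = 25$
$k = \frac{41725}{3}$ ($k = - \frac{25 \left(-878 - 791\right)}{3} = - \frac{25 \left(-1669\right)}{3} = \left(- \frac{1}{3}\right) \left(-41725\right) = \frac{41725}{3} \approx 13908.0$)
$k - A 65 = \frac{41725}{3} - \left(-83\right) 65 = \frac{41725}{3} - -5395 = \frac{41725}{3} + 5395 = \frac{57910}{3}$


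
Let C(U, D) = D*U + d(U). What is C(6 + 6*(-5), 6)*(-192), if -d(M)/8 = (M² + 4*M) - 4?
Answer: 758784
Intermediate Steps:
d(M) = 32 - 32*M - 8*M² (d(M) = -8*((M² + 4*M) - 4) = -8*(-4 + M² + 4*M) = 32 - 32*M - 8*M²)
C(U, D) = 32 - 32*U - 8*U² + D*U (C(U, D) = D*U + (32 - 32*U - 8*U²) = 32 - 32*U - 8*U² + D*U)
C(6 + 6*(-5), 6)*(-192) = (32 - 32*(6 + 6*(-5)) - 8*(6 + 6*(-5))² + 6*(6 + 6*(-5)))*(-192) = (32 - 32*(6 - 30) - 8*(6 - 30)² + 6*(6 - 30))*(-192) = (32 - 32*(-24) - 8*(-24)² + 6*(-24))*(-192) = (32 + 768 - 8*576 - 144)*(-192) = (32 + 768 - 4608 - 144)*(-192) = -3952*(-192) = 758784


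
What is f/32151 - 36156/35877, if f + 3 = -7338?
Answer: -158424957/128164603 ≈ -1.2361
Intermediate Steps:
f = -7341 (f = -3 - 7338 = -7341)
f/32151 - 36156/35877 = -7341/32151 - 36156/35877 = -7341*1/32151 - 36156*1/35877 = -2447/10717 - 12052/11959 = -158424957/128164603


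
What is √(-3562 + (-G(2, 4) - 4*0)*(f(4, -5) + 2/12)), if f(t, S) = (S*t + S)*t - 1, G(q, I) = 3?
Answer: I*√13038/2 ≈ 57.092*I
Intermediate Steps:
f(t, S) = -1 + t*(S + S*t) (f(t, S) = (S + S*t)*t - 1 = t*(S + S*t) - 1 = -1 + t*(S + S*t))
√(-3562 + (-G(2, 4) - 4*0)*(f(4, -5) + 2/12)) = √(-3562 + (-1*3 - 4*0)*((-1 - 5*4 - 5*4²) + 2/12)) = √(-3562 + (-3 + 0)*((-1 - 20 - 5*16) + 2*(1/12))) = √(-3562 - 3*((-1 - 20 - 80) + ⅙)) = √(-3562 - 3*(-101 + ⅙)) = √(-3562 - 3*(-605/6)) = √(-3562 + 605/2) = √(-6519/2) = I*√13038/2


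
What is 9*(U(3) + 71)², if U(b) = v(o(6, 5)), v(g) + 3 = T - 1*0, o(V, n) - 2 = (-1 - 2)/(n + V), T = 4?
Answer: 46656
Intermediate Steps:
o(V, n) = 2 - 3/(V + n) (o(V, n) = 2 + (-1 - 2)/(n + V) = 2 - 3/(V + n))
v(g) = 1 (v(g) = -3 + (4 - 1*0) = -3 + (4 + 0) = -3 + 4 = 1)
U(b) = 1
9*(U(3) + 71)² = 9*(1 + 71)² = 9*72² = 9*5184 = 46656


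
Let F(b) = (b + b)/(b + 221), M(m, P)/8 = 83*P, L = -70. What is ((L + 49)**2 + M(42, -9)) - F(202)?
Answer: -2341709/423 ≈ -5536.0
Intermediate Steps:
M(m, P) = 664*P (M(m, P) = 8*(83*P) = 664*P)
F(b) = 2*b/(221 + b) (F(b) = (2*b)/(221 + b) = 2*b/(221 + b))
((L + 49)**2 + M(42, -9)) - F(202) = ((-70 + 49)**2 + 664*(-9)) - 2*202/(221 + 202) = ((-21)**2 - 5976) - 2*202/423 = (441 - 5976) - 2*202/423 = -5535 - 1*404/423 = -5535 - 404/423 = -2341709/423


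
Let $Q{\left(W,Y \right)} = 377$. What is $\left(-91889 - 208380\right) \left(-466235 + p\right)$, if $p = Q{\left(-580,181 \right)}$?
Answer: $139882715802$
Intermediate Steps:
$p = 377$
$\left(-91889 - 208380\right) \left(-466235 + p\right) = \left(-91889 - 208380\right) \left(-466235 + 377\right) = \left(-300269\right) \left(-465858\right) = 139882715802$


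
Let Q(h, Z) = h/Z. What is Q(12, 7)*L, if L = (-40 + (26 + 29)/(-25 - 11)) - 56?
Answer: -3511/21 ≈ -167.19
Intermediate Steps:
L = -3511/36 (L = (-40 + 55/(-36)) - 56 = (-40 + 55*(-1/36)) - 56 = (-40 - 55/36) - 56 = -1495/36 - 56 = -3511/36 ≈ -97.528)
Q(12, 7)*L = (12/7)*(-3511/36) = -3511/21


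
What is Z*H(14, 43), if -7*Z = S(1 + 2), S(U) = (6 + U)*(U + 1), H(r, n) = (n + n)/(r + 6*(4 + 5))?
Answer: -774/119 ≈ -6.5042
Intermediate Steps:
H(r, n) = 2*n/(54 + r) (H(r, n) = (2*n)/(r + 6*9) = (2*n)/(r + 54) = (2*n)/(54 + r) = 2*n/(54 + r))
S(U) = (1 + U)*(6 + U) (S(U) = (6 + U)*(1 + U) = (1 + U)*(6 + U))
Z = -36/7 (Z = -(6 + (1 + 2)**2 + 7*(1 + 2))/7 = -(6 + 3**2 + 7*3)/7 = -(6 + 9 + 21)/7 = -1/7*36 = -36/7 ≈ -5.1429)
Z*H(14, 43) = -72*43/(7*(54 + 14)) = -72*43/(7*68) = -36/7*43/34 = -774/119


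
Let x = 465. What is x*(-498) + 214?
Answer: -231356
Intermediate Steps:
x*(-498) + 214 = 465*(-498) + 214 = -231570 + 214 = -231356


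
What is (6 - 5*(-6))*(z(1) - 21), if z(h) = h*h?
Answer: -720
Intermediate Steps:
z(h) = h**2
(6 - 5*(-6))*(z(1) - 21) = (6 - 5*(-6))*(1**2 - 21) = (6 + 30)*(1 - 21) = 36*(-20) = -720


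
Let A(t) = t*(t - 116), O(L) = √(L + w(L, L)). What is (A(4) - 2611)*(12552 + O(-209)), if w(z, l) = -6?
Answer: -38396568 - 3059*I*√215 ≈ -3.8397e+7 - 44854.0*I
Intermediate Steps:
O(L) = √(-6 + L) (O(L) = √(L - 6) = √(-6 + L))
A(t) = t*(-116 + t)
(A(4) - 2611)*(12552 + O(-209)) = (4*(-116 + 4) - 2611)*(12552 + √(-6 - 209)) = (4*(-112) - 2611)*(12552 + √(-215)) = (-448 - 2611)*(12552 + I*√215) = -3059*(12552 + I*√215) = -38396568 - 3059*I*√215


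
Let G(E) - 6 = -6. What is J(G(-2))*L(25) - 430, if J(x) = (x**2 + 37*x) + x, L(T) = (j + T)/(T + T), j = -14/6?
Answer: -430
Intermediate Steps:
j = -7/3 (j = -14*1/6 = -7/3 ≈ -2.3333)
L(T) = (-7/3 + T)/(2*T) (L(T) = (-7/3 + T)/(T + T) = (-7/3 + T)/((2*T)) = (-7/3 + T)*(1/(2*T)) = (-7/3 + T)/(2*T))
G(E) = 0 (G(E) = 6 - 6 = 0)
J(x) = x**2 + 38*x
J(G(-2))*L(25) - 430 = (0*(38 + 0))*((1/6)*(-7 + 3*25)/25) - 430 = (0*38)*((1/6)*(1/25)*(-7 + 75)) - 430 = 0*((1/6)*(1/25)*68) - 430 = 0*(34/75) - 430 = 0 - 430 = -430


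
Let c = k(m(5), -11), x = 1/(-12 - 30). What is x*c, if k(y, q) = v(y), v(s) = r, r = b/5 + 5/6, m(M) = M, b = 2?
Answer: -37/1260 ≈ -0.029365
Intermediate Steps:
r = 37/30 (r = 2/5 + 5/6 = 37/30 ≈ 1.2333)
v(s) = 37/30
k(y, q) = 37/30
x = -1/42 (x = 1/(-42) = -1/42 ≈ -0.023810)
c = 37/30 ≈ 1.2333
x*c = -1/42*37/30 = -37/1260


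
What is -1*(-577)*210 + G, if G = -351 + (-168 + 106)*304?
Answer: 101971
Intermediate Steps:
G = -19199 (G = -351 - 62*304 = -351 - 18848 = -19199)
-1*(-577)*210 + G = -1*(-577)*210 - 19199 = 577*210 - 19199 = 121170 - 19199 = 101971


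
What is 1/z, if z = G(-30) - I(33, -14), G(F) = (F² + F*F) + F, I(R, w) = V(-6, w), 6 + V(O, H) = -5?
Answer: 1/1781 ≈ 0.00056148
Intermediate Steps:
V(O, H) = -11 (V(O, H) = -6 - 5 = -11)
I(R, w) = -11
G(F) = F + 2*F² (G(F) = (F² + F²) + F = 2*F² + F = F + 2*F²)
z = 1781 (z = -30*(1 + 2*(-30)) - 1*(-11) = -30*(1 - 60) + 11 = -30*(-59) + 11 = 1770 + 11 = 1781)
1/z = 1/1781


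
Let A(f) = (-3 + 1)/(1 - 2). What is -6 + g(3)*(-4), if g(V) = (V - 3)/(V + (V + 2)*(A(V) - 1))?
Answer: -6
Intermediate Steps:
A(f) = 2 (A(f) = -2/(-1) = -2*(-1) = 2)
g(V) = (-3 + V)/(2 + 2*V) (g(V) = (V - 3)/(V + (V + 2)*(2 - 1)) = (-3 + V)/(V + (2 + V)*1) = (-3 + V)/(V + (2 + V)) = (-3 + V)/(2 + 2*V))
-6 + g(3)*(-4) = -6 + ((-3 + 3)/(2*(1 + 3)))*(-4) = -6 + ((½)*0/4)*(-4) = -6 + ((½)*(¼)*0)*(-4) = -6 + 0*(-4) = -6 + 0 = -6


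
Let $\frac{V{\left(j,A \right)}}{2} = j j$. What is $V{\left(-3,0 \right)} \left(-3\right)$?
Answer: $-54$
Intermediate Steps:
$V{\left(j,A \right)} = 2 j^{2}$ ($V{\left(j,A \right)} = 2 j j = 2 j^{2}$)
$V{\left(-3,0 \right)} \left(-3\right) = 2 \left(-3\right)^{2} \left(-3\right) = 2 \cdot 9 \left(-3\right) = 18 \left(-3\right) = -54$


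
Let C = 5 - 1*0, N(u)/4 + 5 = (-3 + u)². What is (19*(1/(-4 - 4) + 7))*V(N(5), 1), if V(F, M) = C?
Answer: 5225/8 ≈ 653.13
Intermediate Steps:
N(u) = -20 + 4*(-3 + u)²
C = 5 (C = 5 + 0 = 5)
V(F, M) = 5
(19*(1/(-4 - 4) + 7))*V(N(5), 1) = (19*(1/(-4 - 4) + 7))*5 = (19*(1/(-8) + 7))*5 = (19*(-⅛ + 7))*5 = (19*(55/8))*5 = (1045/8)*5 = 5225/8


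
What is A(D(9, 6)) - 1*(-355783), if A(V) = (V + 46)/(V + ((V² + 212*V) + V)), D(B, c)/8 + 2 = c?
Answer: 466787309/1312 ≈ 3.5578e+5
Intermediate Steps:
D(B, c) = -16 + 8*c
A(V) = (46 + V)/(V² + 214*V) (A(V) = (46 + V)/(V + (V² + 213*V)) = (46 + V)/(V² + 214*V))
A(D(9, 6)) - 1*(-355783) = (46 + (-16 + 8*6))/((-16 + 8*6)*(214 + (-16 + 8*6))) - 1*(-355783) = (46 + (-16 + 48))/((-16 + 48)*(214 + (-16 + 48))) + 355783 = (46 + 32)/(32*(214 + 32)) + 355783 = (1/32)*78/246 + 355783 = (1/32)*(1/246)*78 + 355783 = 13/1312 + 355783 = 466787309/1312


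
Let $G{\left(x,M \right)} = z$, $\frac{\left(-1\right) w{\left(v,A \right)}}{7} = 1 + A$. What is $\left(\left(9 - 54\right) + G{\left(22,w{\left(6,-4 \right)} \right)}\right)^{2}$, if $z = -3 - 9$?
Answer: $3249$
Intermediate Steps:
$z = -12$
$w{\left(v,A \right)} = -7 - 7 A$ ($w{\left(v,A \right)} = - 7 \left(1 + A\right) = -7 - 7 A$)
$G{\left(x,M \right)} = -12$
$\left(\left(9 - 54\right) + G{\left(22,w{\left(6,-4 \right)} \right)}\right)^{2} = \left(\left(9 - 54\right) - 12\right)^{2} = \left(-45 - 12\right)^{2} = \left(-57\right)^{2} = 3249$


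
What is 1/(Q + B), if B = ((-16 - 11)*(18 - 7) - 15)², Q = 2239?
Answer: 1/99583 ≈ 1.0042e-5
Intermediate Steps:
B = 97344 (B = (-27*11 - 15)² = (-297 - 15)² = (-312)² = 97344)
1/(Q + B) = 1/(2239 + 97344) = 1/99583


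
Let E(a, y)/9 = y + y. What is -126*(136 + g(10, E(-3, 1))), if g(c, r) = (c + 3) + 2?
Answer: -19026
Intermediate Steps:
E(a, y) = 18*y (E(a, y) = 9*(y + y) = 9*(2*y) = 18*y)
g(c, r) = 5 + c (g(c, r) = (3 + c) + 2 = 5 + c)
-126*(136 + g(10, E(-3, 1))) = -126*(136 + (5 + 10)) = -126*(136 + 15) = -126*151 = -19026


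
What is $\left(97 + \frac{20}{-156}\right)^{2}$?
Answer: $\frac{14273284}{1521} \approx 9384.1$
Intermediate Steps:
$\left(97 + \frac{20}{-156}\right)^{2} = \left(97 + 20 \left(- \frac{1}{156}\right)\right)^{2} = \left(97 - \frac{5}{39}\right)^{2} = \left(\frac{3778}{39}\right)^{2} = \frac{14273284}{1521}$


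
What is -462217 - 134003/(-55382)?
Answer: -25598367891/55382 ≈ -4.6221e+5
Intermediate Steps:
-462217 - 134003/(-55382) = -462217 - 134003*(-1/55382) = -462217 + 134003/55382 = -25598367891/55382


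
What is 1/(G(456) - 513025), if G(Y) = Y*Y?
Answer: -1/305089 ≈ -3.2777e-6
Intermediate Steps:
G(Y) = Y²
1/(G(456) - 513025) = 1/(456² - 513025) = 1/(207936 - 513025) = 1/(-305089) = -1/305089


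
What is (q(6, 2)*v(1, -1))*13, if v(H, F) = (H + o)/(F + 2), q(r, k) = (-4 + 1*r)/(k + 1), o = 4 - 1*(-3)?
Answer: 208/3 ≈ 69.333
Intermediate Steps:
o = 7 (o = 4 + 3 = 7)
q(r, k) = (-4 + r)/(1 + k)
v(H, F) = (7 + H)/(2 + F) (v(H, F) = (H + 7)/(F + 2) = (7 + H)/(2 + F))
(q(6, 2)*v(1, -1))*13 = (((-4 + 6)/(1 + 2))*((7 + 1)/(2 - 1)))*13 = ((2/3)*(8/1))*13 = (((1/3)*2)*(1*8))*13 = ((2/3)*8)*13 = (16/3)*13 = 208/3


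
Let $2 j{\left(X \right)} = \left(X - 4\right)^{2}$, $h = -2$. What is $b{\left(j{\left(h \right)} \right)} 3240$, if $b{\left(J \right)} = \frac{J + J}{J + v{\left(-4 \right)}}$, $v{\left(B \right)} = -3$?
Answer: $7776$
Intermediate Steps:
$j{\left(X \right)} = \frac{\left(-4 + X\right)^{2}}{2}$ ($j{\left(X \right)} = \frac{\left(X - 4\right)^{2}}{2} = \frac{\left(-4 + X\right)^{2}}{2}$)
$b{\left(J \right)} = \frac{2 J}{-3 + J}$ ($b{\left(J \right)} = \frac{J + J}{J - 3} = \frac{2 J}{-3 + J}$)
$b{\left(j{\left(h \right)} \right)} 3240 = \frac{2 \frac{\left(-4 - 2\right)^{2}}{2}}{-3 + \frac{\left(-4 - 2\right)^{2}}{2}} \cdot 3240 = \frac{2 \frac{\left(-6\right)^{2}}{2}}{-3 + \frac{\left(-6\right)^{2}}{2}} \cdot 3240 = \frac{2 \cdot \frac{1}{2} \cdot 36}{-3 + \frac{1}{2} \cdot 36} \cdot 3240 = 2 \cdot 18 \frac{1}{-3 + 18} \cdot 3240 = 2 \cdot 18 \cdot \frac{1}{15} \cdot 3240 = \frac{12}{5} \cdot 3240 = 7776$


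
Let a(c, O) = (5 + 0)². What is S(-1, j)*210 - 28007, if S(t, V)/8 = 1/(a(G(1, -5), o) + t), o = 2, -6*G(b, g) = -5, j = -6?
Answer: -27937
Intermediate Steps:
G(b, g) = ⅚ (G(b, g) = -⅙*(-5) = ⅚)
a(c, O) = 25 (a(c, O) = 5² = 25)
S(t, V) = 8/(25 + t)
S(-1, j)*210 - 28007 = (8/(25 - 1))*210 - 28007 = (8/24)*210 - 28007 = (8*(1/24))*210 - 28007 = (⅓)*210 - 28007 = 70 - 28007 = -27937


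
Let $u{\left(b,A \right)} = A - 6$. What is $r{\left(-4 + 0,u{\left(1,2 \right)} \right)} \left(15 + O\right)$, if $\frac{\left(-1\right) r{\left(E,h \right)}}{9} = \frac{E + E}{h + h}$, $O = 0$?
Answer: $-135$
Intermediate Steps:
$u{\left(b,A \right)} = -6 + A$ ($u{\left(b,A \right)} = A - 6 = -6 + A$)
$r{\left(E,h \right)} = - \frac{9 E}{h}$ ($r{\left(E,h \right)} = - 9 \frac{E + E}{h + h} = - 9 \frac{2 E}{2 h} = - 9 \cdot 2 E \frac{1}{2 h} = - 9 \frac{E}{h} = - \frac{9 E}{h}$)
$r{\left(-4 + 0,u{\left(1,2 \right)} \right)} \left(15 + O\right) = - \frac{9 \left(-4 + 0\right)}{-6 + 2} \left(15 + 0\right) = \left(-9\right) \left(-4\right) \frac{1}{-4} \cdot 15 = \left(-9\right) \left(-4\right) \left(- \frac{1}{4}\right) 15 = \left(-9\right) 15 = -135$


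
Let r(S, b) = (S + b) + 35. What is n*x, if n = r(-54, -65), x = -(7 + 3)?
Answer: 840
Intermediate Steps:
x = -10 (x = -1*10 = -10)
r(S, b) = 35 + S + b
n = -84 (n = 35 - 54 - 65 = -84)
n*x = -84*(-10) = 840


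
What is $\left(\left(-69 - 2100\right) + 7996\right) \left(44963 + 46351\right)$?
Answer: $532086678$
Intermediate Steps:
$\left(\left(-69 - 2100\right) + 7996\right) \left(44963 + 46351\right) = \left(\left(-69 - 2100\right) + 7996\right) 91314 = \left(-2169 + 7996\right) 91314 = 5827 \cdot 91314 = 532086678$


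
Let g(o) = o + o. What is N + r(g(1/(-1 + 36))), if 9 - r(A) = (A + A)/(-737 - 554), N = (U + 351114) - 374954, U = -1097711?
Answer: -50676875266/45185 ≈ -1.1215e+6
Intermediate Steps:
g(o) = 2*o
N = -1121551 (N = (-1097711 + 351114) - 374954 = -746597 - 374954 = -1121551)
r(A) = 9 + 2*A/1291 (r(A) = 9 - (A + A)/(-737 - 554) = 9 - 2*A/(-1291) = 9 - 2*A*(-1)/1291 = 9 - (-2)*A/1291 = 9 + 2*A/1291)
N + r(g(1/(-1 + 36))) = -1121551 + (9 + 2*(2/(-1 + 36))/1291) = -1121551 + (9 + 2*(2/35)/1291) = -1121551 + (9 + 2*(2*(1/35))/1291) = -1121551 + (9 + (2/1291)*(2/35)) = -1121551 + (9 + 4/45185) = -1121551 + 406669/45185 = -50676875266/45185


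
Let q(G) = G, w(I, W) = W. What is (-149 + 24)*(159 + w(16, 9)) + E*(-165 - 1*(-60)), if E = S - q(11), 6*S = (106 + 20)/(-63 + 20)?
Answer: -851130/43 ≈ -19794.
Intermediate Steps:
S = -21/43 (S = ((106 + 20)/(-63 + 20))/6 = (126/(-43))/6 = (126*(-1/43))/6 = (⅙)*(-126/43) = -21/43 ≈ -0.48837)
E = -494/43 (E = -21/43 - 1*11 = -21/43 - 11 = -494/43 ≈ -11.488)
(-149 + 24)*(159 + w(16, 9)) + E*(-165 - 1*(-60)) = (-149 + 24)*(159 + 9) - 494*(-165 - 1*(-60))/43 = -125*168 - 494*(-165 + 60)/43 = -21000 - 494/43*(-105) = -21000 + 51870/43 = -851130/43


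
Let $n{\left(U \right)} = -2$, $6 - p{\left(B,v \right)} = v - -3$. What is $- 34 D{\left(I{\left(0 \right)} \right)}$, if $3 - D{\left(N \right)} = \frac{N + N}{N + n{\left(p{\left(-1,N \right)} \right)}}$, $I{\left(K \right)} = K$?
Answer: $-102$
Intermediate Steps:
$p{\left(B,v \right)} = 3 - v$ ($p{\left(B,v \right)} = 6 - \left(v - -3\right) = 6 - \left(v + 3\right) = 6 - \left(3 + v\right) = 3 - v$)
$D{\left(N \right)} = 3 - \frac{2 N}{-2 + N}$ ($D{\left(N \right)} = 3 - \frac{N + N}{N - 2} = 3 - \frac{2 N}{-2 + N}$)
$- 34 D{\left(I{\left(0 \right)} \right)} = - 34 \frac{-6 + 0}{-2 + 0} = - 34 \frac{1}{-2} \left(-6\right) = - 34 \left(\left(- \frac{1}{2}\right) \left(-6\right)\right) = \left(-34\right) 3 = -102$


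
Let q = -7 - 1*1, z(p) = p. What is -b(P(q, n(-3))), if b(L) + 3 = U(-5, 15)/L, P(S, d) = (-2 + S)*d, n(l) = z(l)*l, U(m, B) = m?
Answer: 53/18 ≈ 2.9444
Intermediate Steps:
n(l) = l² (n(l) = l*l = l²)
q = -8 (q = -7 - 1 = -8)
P(S, d) = d*(-2 + S)
b(L) = -3 - 5/L
-b(P(q, n(-3))) = -(-3 - 5*1/(9*(-2 - 8))) = -(-3 - 5/(9*(-10))) = -(-3 - 5/(-90)) = -(-3 - 5*(-1/90)) = -(-3 + 1/18) = -1*(-53/18) = 53/18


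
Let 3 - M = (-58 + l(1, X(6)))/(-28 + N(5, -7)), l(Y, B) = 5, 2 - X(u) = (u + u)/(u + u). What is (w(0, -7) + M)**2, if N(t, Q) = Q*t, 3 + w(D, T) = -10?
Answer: 466489/3969 ≈ 117.53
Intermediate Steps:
X(u) = 1 (X(u) = 2 - (u + u)/(u + u) = 2 - 2*u/(2*u) = 2 - 2*u*1/(2*u) = 2 - 1*1 = 2 - 1 = 1)
w(D, T) = -13 (w(D, T) = -3 - 10 = -13)
M = 136/63 (M = 3 - (-58 + 5)/(-28 - 7*5) = 3 - (-53)/(-28 - 35) = 3 - (-53)/(-63) = 3 - (-53)*(-1)/63 = 3 - 1*53/63 = 3 - 53/63 = 136/63 ≈ 2.1587)
(w(0, -7) + M)**2 = (-13 + 136/63)**2 = (-683/63)**2 = 466489/3969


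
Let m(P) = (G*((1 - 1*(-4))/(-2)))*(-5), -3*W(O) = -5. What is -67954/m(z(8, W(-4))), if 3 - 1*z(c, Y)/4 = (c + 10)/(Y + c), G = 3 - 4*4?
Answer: 135908/325 ≈ 418.18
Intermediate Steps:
W(O) = 5/3 (W(O) = -⅓*(-5) = 5/3)
G = -13 (G = 3 - 16 = -13)
z(c, Y) = 12 - 4*(10 + c)/(Y + c) (z(c, Y) = 12 - 4*(c + 10)/(Y + c) = 12 - 4*(10 + c)/(Y + c))
m(P) = -325/2 (m(P) = -13*(1 - 1*(-4))/(-2)*(-5) = -13*(1 + 4)*(-1)/2*(-5) = -65*(-1)/2*(-5) = -13*(-5/2)*(-5) = (65/2)*(-5) = -325/2)
-67954/m(z(8, W(-4))) = -67954/(-325/2) = -67954*(-2/325) = 135908/325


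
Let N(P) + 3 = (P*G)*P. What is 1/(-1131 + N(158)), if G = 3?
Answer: 1/73758 ≈ 1.3558e-5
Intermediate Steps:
N(P) = -3 + 3*P**2 (N(P) = -3 + (P*3)*P = -3 + (3*P)*P = -3 + 3*P**2)
1/(-1131 + N(158)) = 1/(-1131 + (-3 + 3*158**2)) = 1/(-1131 + (-3 + 3*24964)) = 1/(-1131 + (-3 + 74892)) = 1/(-1131 + 74889) = 1/73758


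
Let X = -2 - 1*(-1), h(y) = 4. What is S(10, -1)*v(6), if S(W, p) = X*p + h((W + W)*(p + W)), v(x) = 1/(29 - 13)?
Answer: 5/16 ≈ 0.31250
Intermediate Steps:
X = -1 (X = -2 + 1 = -1)
v(x) = 1/16
S(W, p) = 4 - p (S(W, p) = -p + 4 = 4 - p)
S(10, -1)*v(6) = (4 - 1*(-1))*(1/16) = (4 + 1)*(1/16) = 5*(1/16) = 5/16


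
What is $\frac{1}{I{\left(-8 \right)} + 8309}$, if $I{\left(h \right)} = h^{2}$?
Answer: $\frac{1}{8373} \approx 0.00011943$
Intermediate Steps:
$\frac{1}{I{\left(-8 \right)} + 8309} = \frac{1}{\left(-8\right)^{2} + 8309} = \frac{1}{64 + 8309} = \frac{1}{8373}$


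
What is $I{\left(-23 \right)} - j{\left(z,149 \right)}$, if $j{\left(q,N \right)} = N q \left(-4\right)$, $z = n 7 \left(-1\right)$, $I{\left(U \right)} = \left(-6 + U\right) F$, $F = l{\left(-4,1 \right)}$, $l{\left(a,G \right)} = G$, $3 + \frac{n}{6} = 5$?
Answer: $-50093$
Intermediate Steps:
$n = 12$ ($n = -18 + 6 \cdot 5 = -18 + 30 = 12$)
$F = 1$
$I{\left(U \right)} = -6 + U$ ($I{\left(U \right)} = \left(-6 + U\right) 1 = -6 + U$)
$z = -84$ ($z = 12 \cdot 7 \left(-1\right) = 84 \left(-1\right) = -84$)
$j{\left(q,N \right)} = - 4 N q$
$I{\left(-23 \right)} - j{\left(z,149 \right)} = \left(-6 - 23\right) - \left(-4\right) 149 \left(-84\right) = -29 - 50064 = -50093$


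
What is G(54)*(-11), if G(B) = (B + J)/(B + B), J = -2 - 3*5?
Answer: -407/108 ≈ -3.7685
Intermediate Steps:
J = -17 (J = -2 - 15 = -17)
G(B) = (-17 + B)/(2*B) (G(B) = (B - 17)/(B + B) = (-17 + B)/((2*B)) = (-17 + B)*(1/(2*B)) = (-17 + B)/(2*B))
G(54)*(-11) = ((1/2)*(-17 + 54)/54)*(-11) = ((1/2)*(1/54)*37)*(-11) = (37/108)*(-11) = -407/108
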